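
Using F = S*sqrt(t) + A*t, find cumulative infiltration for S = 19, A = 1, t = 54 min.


F = S*sqrt(t) + A*t
F = 19*sqrt(54) + 1*54
F = 19*7.348469 + 54

193.6209 mm


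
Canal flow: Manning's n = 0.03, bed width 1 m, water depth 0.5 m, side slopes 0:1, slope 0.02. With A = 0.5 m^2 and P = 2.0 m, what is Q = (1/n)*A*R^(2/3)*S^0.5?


R = A/P = 0.5/2.0 = 0.250000
Q = (1/0.03) * 0.5 * 0.250000^(2/3) * 0.02^0.5

0.9354 m^3/s


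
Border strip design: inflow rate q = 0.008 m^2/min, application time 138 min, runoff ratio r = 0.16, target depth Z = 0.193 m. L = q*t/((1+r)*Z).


L = q*t/((1+r)*Z)
L = 0.008*138/((1+0.16)*0.193)
L = 1.104/0.22388

4.9312 m


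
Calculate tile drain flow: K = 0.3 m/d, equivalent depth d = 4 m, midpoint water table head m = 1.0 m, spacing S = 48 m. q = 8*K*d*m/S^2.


q = 8*K*d*m/S^2
q = 8*0.3*4*1.0/48^2
q = 9.6000 / 2304

0.0042 m/d


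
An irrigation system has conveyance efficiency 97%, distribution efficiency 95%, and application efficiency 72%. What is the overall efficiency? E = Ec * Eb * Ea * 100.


Ec = 0.97, Eb = 0.95, Ea = 0.72
E = 0.97 * 0.95 * 0.72 * 100 = 66.3480%

66.3480 %


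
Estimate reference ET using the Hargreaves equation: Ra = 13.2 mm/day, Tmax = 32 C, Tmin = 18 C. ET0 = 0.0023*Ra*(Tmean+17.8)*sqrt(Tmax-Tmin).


Tmean = (Tmax + Tmin)/2 = (32 + 18)/2 = 25.0
ET0 = 0.0023 * 13.2 * (25.0 + 17.8) * sqrt(32 - 18)
ET0 = 0.0023 * 13.2 * 42.8 * 3.741657

4.8619 mm/day


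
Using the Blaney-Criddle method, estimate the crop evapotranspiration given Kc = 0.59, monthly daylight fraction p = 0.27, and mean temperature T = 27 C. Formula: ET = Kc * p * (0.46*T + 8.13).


ET = Kc * p * (0.46*T + 8.13)
ET = 0.59 * 0.27 * (0.46*27 + 8.13)
ET = 0.59 * 0.27 * 20.5500

3.2736 mm/day


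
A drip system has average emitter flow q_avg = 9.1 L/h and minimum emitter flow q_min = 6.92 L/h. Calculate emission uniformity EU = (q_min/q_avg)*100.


EU = (q_min/q_avg)*100 = (6.92/9.1)*100 = 76.0440%

76.0440 %


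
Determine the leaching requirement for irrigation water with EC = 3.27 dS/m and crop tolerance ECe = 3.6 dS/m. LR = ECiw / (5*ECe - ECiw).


LR = ECiw / (5*ECe - ECiw)
LR = 3.27 / (5*3.6 - 3.27)
LR = 3.27 / 14.7300

0.2220


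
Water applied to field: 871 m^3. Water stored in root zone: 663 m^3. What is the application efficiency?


Ea = V_root / V_field * 100 = 663 / 871 * 100 = 76.1194%

76.1194 %


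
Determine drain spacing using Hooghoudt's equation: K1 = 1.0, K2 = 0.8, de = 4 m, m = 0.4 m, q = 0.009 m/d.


S^2 = 8*K2*de*m/q + 4*K1*m^2/q
S^2 = 8*0.8*4*0.4/0.009 + 4*1.0*0.4^2/0.009
S = sqrt(1208.8889)

34.7691 m


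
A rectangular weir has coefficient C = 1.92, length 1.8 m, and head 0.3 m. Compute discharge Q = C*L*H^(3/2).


Q = C * L * H^(3/2) = 1.92 * 1.8 * 0.3^1.5 = 1.92 * 1.8 * 0.164317

0.5679 m^3/s


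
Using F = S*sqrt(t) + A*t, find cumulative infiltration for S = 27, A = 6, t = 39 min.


F = S*sqrt(t) + A*t
F = 27*sqrt(39) + 6*39
F = 27*6.244998 + 234

402.6149 mm


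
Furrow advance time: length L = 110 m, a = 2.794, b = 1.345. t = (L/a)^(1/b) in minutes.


t = (L/a)^(1/b)
t = (110/2.794)^(1/1.345)
t = 39.370079^(1/1.345)

15.3461 min


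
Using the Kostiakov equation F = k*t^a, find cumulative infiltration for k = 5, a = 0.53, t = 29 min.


F = k * t^a = 5 * 29^0.53
F = 5 * 5.957594

29.7880 mm


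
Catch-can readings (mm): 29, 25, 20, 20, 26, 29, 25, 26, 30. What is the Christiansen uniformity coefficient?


mean = 25.555556 mm
MAD = 2.716049 mm
CU = (1 - 2.716049/25.555556)*100

89.3720 %


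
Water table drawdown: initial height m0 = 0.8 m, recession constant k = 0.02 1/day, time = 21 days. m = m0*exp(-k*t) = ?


m = m0 * exp(-k*t)
m = 0.8 * exp(-0.02 * 21)
m = 0.8 * exp(-0.4200)

0.5256 m


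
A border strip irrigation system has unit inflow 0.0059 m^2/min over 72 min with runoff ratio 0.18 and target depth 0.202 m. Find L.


L = q*t/((1+r)*Z)
L = 0.0059*72/((1+0.18)*0.202)
L = 0.4248/0.23836

1.7822 m


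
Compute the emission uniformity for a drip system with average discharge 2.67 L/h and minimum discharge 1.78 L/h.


EU = (q_min/q_avg)*100 = (1.78/2.67)*100 = 66.6667%

66.6667 %


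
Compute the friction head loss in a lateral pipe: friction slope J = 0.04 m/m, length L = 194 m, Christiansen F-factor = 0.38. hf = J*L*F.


hf = J * L * F = 0.04 * 194 * 0.38 = 2.9488 m

2.9488 m


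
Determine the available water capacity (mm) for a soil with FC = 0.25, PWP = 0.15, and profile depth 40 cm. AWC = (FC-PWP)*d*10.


AWC = (FC - PWP) * d * 10
AWC = (0.25 - 0.15) * 40 * 10
AWC = 0.1000 * 40 * 10

40.0000 mm


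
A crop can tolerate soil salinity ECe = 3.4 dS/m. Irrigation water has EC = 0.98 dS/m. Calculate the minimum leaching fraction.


LR = ECiw / (5*ECe - ECiw)
LR = 0.98 / (5*3.4 - 0.98)
LR = 0.98 / 16.0200

0.0612


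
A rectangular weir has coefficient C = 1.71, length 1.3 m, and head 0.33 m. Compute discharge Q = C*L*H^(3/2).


Q = C * L * H^(3/2) = 1.71 * 1.3 * 0.33^1.5 = 1.71 * 1.3 * 0.189571

0.4214 m^3/s


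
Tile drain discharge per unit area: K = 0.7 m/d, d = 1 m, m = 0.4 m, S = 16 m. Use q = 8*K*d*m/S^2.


q = 8*K*d*m/S^2
q = 8*0.7*1*0.4/16^2
q = 2.2400 / 256

0.0087 m/d


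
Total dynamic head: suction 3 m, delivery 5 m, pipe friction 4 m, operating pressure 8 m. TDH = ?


TDH = Hs + Hd + hf + Hp = 3 + 5 + 4 + 8 = 20

20 m


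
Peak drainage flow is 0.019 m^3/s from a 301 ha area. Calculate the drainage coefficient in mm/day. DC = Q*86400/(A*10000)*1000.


DC = Q * 86400 / (A * 10000) * 1000
DC = 0.019 * 86400 / (301 * 10000) * 1000
DC = 1641600.0000 / 3010000

0.5454 mm/day


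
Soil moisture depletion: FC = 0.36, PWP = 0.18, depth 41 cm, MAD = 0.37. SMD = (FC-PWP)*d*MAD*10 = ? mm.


SMD = (FC - PWP) * d * MAD * 10
SMD = (0.36 - 0.18) * 41 * 0.37 * 10
SMD = 0.1800 * 41 * 0.37 * 10

27.3060 mm


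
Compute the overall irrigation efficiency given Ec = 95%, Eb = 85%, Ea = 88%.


Ec = 0.95, Eb = 0.85, Ea = 0.88
E = 0.95 * 0.85 * 0.88 * 100 = 71.0600%

71.0600 %


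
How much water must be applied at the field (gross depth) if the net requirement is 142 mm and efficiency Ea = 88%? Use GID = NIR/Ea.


Ea = 88% = 0.88
GID = NIR / Ea = 142 / 0.88 = 161.3636 mm

161.3636 mm


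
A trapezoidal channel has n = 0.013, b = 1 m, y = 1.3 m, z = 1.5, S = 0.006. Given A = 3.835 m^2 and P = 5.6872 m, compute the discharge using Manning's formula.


R = A/P = 3.835/5.6872 = 0.674321
Q = (1/0.013) * 3.835 * 0.674321^(2/3) * 0.006^0.5

17.5715 m^3/s


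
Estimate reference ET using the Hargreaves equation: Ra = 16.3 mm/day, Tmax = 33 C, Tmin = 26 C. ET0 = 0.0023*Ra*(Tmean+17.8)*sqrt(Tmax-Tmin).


Tmean = (Tmax + Tmin)/2 = (33 + 26)/2 = 29.5
ET0 = 0.0023 * 16.3 * (29.5 + 17.8) * sqrt(33 - 26)
ET0 = 0.0023 * 16.3 * 47.3 * 2.645751

4.6916 mm/day


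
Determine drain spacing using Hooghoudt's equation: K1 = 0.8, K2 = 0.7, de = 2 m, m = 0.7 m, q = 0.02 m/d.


S^2 = 8*K2*de*m/q + 4*K1*m^2/q
S^2 = 8*0.7*2*0.7/0.02 + 4*0.8*0.7^2/0.02
S = sqrt(470.4000)

21.6887 m


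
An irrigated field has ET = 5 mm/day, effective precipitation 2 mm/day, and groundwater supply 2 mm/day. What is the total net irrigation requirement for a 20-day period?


Daily deficit = ET - Pe - GW = 5 - 2 - 2 = 1 mm/day
NIR = 1 * 20 = 20 mm

20.0000 mm


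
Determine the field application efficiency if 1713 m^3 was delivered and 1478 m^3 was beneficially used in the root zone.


Ea = V_root / V_field * 100 = 1478 / 1713 * 100 = 86.2814%

86.2814 %


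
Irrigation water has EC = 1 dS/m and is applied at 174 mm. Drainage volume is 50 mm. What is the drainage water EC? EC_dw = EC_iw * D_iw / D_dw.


EC_dw = EC_iw * D_iw / D_dw
EC_dw = 1 * 174 / 50
EC_dw = 174 / 50

3.4800 dS/m


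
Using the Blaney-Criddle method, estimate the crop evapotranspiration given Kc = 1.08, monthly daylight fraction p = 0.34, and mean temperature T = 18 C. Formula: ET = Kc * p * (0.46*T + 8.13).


ET = Kc * p * (0.46*T + 8.13)
ET = 1.08 * 0.34 * (0.46*18 + 8.13)
ET = 1.08 * 0.34 * 16.4100

6.0258 mm/day


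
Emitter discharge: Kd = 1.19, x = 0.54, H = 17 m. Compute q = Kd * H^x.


q = Kd * H^x = 1.19 * 17^0.54 = 1.19 * 4.617878

5.4953 L/h


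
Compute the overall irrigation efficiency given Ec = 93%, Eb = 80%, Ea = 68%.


Ec = 0.93, Eb = 0.8, Ea = 0.68
E = 0.93 * 0.8 * 0.68 * 100 = 50.5920%

50.5920 %


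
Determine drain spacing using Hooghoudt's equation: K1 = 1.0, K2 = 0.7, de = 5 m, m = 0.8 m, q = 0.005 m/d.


S^2 = 8*K2*de*m/q + 4*K1*m^2/q
S^2 = 8*0.7*5*0.8/0.005 + 4*1.0*0.8^2/0.005
S = sqrt(4992.0000)

70.6541 m


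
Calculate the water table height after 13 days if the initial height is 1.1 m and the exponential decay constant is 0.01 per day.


m = m0 * exp(-k*t)
m = 1.1 * exp(-0.01 * 13)
m = 1.1 * exp(-0.1300)

0.9659 m


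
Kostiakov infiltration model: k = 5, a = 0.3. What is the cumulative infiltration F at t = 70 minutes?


F = k * t^a = 5 * 70^0.3
F = 5 * 3.577086

17.8854 mm


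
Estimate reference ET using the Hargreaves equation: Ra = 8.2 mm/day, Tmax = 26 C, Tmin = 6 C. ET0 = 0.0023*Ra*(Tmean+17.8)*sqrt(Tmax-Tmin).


Tmean = (Tmax + Tmin)/2 = (26 + 6)/2 = 16.0
ET0 = 0.0023 * 8.2 * (16.0 + 17.8) * sqrt(26 - 6)
ET0 = 0.0023 * 8.2 * 33.8 * 4.472136

2.8508 mm/day


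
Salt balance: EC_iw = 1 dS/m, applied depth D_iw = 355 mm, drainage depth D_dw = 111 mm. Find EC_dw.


EC_dw = EC_iw * D_iw / D_dw
EC_dw = 1 * 355 / 111
EC_dw = 355 / 111

3.1982 dS/m


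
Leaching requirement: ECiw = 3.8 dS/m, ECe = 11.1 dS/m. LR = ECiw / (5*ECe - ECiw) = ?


LR = ECiw / (5*ECe - ECiw)
LR = 3.8 / (5*11.1 - 3.8)
LR = 3.8 / 51.7000

0.0735


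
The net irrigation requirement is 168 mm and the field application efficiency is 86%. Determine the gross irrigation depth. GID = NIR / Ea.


Ea = 86% = 0.86
GID = NIR / Ea = 168 / 0.86 = 195.3488 mm

195.3488 mm


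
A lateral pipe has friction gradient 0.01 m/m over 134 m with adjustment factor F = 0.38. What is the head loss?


hf = J * L * F = 0.01 * 134 * 0.38 = 0.5092 m

0.5092 m


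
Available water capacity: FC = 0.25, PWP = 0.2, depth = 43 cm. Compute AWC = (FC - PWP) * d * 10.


AWC = (FC - PWP) * d * 10
AWC = (0.25 - 0.2) * 43 * 10
AWC = 0.0500 * 43 * 10

21.5000 mm


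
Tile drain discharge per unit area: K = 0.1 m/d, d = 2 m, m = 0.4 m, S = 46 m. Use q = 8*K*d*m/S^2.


q = 8*K*d*m/S^2
q = 8*0.1*2*0.4/46^2
q = 0.6400 / 2116

3.0246e-04 m/d


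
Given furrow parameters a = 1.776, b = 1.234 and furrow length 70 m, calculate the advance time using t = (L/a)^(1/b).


t = (L/a)^(1/b)
t = (70/1.776)^(1/1.234)
t = 39.414414^(1/1.234)

19.6370 min


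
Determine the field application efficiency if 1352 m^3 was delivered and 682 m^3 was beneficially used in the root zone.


Ea = V_root / V_field * 100 = 682 / 1352 * 100 = 50.4438%

50.4438 %


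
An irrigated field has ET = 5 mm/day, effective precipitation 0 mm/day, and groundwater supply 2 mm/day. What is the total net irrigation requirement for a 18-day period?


Daily deficit = ET - Pe - GW = 5 - 0 - 2 = 3 mm/day
NIR = 3 * 18 = 54 mm

54.0000 mm


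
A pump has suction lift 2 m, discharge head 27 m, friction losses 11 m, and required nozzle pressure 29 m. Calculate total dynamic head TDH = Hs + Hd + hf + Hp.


TDH = Hs + Hd + hf + Hp = 2 + 27 + 11 + 29 = 69

69 m


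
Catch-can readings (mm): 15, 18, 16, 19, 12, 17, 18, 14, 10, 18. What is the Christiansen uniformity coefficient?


mean = 15.700000 mm
MAD = 2.360000 mm
CU = (1 - 2.360000/15.700000)*100

84.9682 %


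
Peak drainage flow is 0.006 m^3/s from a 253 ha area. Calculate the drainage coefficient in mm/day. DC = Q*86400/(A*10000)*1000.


DC = Q * 86400 / (A * 10000) * 1000
DC = 0.006 * 86400 / (253 * 10000) * 1000
DC = 518400.0000 / 2530000

0.2049 mm/day


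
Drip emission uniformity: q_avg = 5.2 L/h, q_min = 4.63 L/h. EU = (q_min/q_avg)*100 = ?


EU = (q_min/q_avg)*100 = (4.63/5.2)*100 = 89.0385%

89.0385 %


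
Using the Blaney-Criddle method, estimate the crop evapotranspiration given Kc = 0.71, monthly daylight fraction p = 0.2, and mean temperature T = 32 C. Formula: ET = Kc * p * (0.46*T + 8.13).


ET = Kc * p * (0.46*T + 8.13)
ET = 0.71 * 0.2 * (0.46*32 + 8.13)
ET = 0.71 * 0.2 * 22.8500

3.2447 mm/day


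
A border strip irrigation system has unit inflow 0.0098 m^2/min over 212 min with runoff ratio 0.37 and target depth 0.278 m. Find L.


L = q*t/((1+r)*Z)
L = 0.0098*212/((1+0.37)*0.278)
L = 2.0776/0.38086

5.4550 m


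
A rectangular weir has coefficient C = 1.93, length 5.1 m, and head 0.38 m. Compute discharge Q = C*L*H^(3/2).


Q = C * L * H^(3/2) = 1.93 * 5.1 * 0.38^1.5 = 1.93 * 5.1 * 0.234248

2.3057 m^3/s


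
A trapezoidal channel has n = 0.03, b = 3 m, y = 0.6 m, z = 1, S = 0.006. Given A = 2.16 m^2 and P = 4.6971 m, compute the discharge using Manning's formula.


R = A/P = 2.16/4.6971 = 0.459858
Q = (1/0.03) * 2.16 * 0.459858^(2/3) * 0.006^0.5

3.3227 m^3/s


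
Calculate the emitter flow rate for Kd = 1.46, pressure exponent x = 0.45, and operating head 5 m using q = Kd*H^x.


q = Kd * H^x = 1.46 * 5^0.45 = 1.46 * 2.063177

3.0122 L/h


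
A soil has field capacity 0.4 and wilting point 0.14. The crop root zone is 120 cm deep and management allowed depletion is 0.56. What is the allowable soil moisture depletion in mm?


SMD = (FC - PWP) * d * MAD * 10
SMD = (0.4 - 0.14) * 120 * 0.56 * 10
SMD = 0.2600 * 120 * 0.56 * 10

174.7200 mm


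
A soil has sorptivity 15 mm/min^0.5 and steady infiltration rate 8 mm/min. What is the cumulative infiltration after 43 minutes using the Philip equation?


F = S*sqrt(t) + A*t
F = 15*sqrt(43) + 8*43
F = 15*6.557439 + 344

442.3616 mm


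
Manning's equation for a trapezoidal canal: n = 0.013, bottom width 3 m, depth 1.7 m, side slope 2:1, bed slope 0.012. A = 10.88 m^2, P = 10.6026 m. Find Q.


R = A/P = 10.88/10.6026 = 1.026163
Q = (1/0.013) * 10.88 * 1.026163^(2/3) * 0.012^0.5

93.2725 m^3/s


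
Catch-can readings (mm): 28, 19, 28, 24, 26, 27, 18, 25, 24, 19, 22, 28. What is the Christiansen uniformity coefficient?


mean = 24.000000 mm
MAD = 3.000000 mm
CU = (1 - 3.000000/24.000000)*100

87.5000 %


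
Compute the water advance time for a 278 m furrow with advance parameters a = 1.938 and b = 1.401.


t = (L/a)^(1/b)
t = (278/1.938)^(1/1.401)
t = 143.446852^(1/1.401)

34.6253 min


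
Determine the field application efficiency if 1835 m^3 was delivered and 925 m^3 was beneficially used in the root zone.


Ea = V_root / V_field * 100 = 925 / 1835 * 100 = 50.4087%

50.4087 %


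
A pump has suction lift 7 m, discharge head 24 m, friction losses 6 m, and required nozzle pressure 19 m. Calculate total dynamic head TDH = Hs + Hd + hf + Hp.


TDH = Hs + Hd + hf + Hp = 7 + 24 + 6 + 19 = 56

56 m


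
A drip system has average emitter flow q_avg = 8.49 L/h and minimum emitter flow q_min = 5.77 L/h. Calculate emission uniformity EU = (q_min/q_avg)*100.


EU = (q_min/q_avg)*100 = (5.77/8.49)*100 = 67.9623%

67.9623 %


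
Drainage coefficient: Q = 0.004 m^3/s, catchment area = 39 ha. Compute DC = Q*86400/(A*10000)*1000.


DC = Q * 86400 / (A * 10000) * 1000
DC = 0.004 * 86400 / (39 * 10000) * 1000
DC = 345600.0000 / 390000

0.8862 mm/day


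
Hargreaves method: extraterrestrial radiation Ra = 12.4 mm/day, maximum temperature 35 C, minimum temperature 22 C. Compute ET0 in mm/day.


Tmean = (Tmax + Tmin)/2 = (35 + 22)/2 = 28.5
ET0 = 0.0023 * 12.4 * (28.5 + 17.8) * sqrt(35 - 22)
ET0 = 0.0023 * 12.4 * 46.3 * 3.605551

4.7610 mm/day


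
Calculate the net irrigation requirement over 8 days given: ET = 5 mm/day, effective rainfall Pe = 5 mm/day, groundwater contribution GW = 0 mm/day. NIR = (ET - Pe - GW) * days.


Daily deficit = ET - Pe - GW = 5 - 5 - 0 = 0 mm/day
NIR = 0 * 8 = 0 mm

0 mm


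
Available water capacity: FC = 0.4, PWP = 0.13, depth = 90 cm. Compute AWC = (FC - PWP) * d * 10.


AWC = (FC - PWP) * d * 10
AWC = (0.4 - 0.13) * 90 * 10
AWC = 0.2700 * 90 * 10

243.0000 mm


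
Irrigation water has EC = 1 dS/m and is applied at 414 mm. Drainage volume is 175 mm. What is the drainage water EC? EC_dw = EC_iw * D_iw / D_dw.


EC_dw = EC_iw * D_iw / D_dw
EC_dw = 1 * 414 / 175
EC_dw = 414 / 175

2.3657 dS/m


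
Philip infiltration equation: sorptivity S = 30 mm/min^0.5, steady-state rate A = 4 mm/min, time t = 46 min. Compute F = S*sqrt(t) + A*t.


F = S*sqrt(t) + A*t
F = 30*sqrt(46) + 4*46
F = 30*6.782330 + 184

387.4699 mm


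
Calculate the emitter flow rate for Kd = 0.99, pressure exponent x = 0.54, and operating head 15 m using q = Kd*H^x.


q = Kd * H^x = 0.99 * 15^0.54 = 0.99 * 4.316078

4.2729 L/h


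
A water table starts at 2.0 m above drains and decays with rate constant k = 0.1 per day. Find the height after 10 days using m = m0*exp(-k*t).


m = m0 * exp(-k*t)
m = 2.0 * exp(-0.1 * 10)
m = 2.0 * exp(-1.0000)

0.7358 m


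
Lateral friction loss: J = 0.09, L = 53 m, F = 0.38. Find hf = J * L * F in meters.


hf = J * L * F = 0.09 * 53 * 0.38 = 1.8126 m

1.8126 m


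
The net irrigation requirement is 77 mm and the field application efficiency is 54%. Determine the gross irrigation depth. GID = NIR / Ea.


Ea = 54% = 0.54
GID = NIR / Ea = 77 / 0.54 = 142.5926 mm

142.5926 mm


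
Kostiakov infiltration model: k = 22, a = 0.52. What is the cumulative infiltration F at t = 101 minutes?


F = k * t^a = 22 * 101^0.52
F = 22 * 11.021663

242.4766 mm


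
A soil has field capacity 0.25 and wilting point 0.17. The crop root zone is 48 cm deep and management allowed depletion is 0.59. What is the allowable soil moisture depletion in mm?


SMD = (FC - PWP) * d * MAD * 10
SMD = (0.25 - 0.17) * 48 * 0.59 * 10
SMD = 0.0800 * 48 * 0.59 * 10

22.6560 mm


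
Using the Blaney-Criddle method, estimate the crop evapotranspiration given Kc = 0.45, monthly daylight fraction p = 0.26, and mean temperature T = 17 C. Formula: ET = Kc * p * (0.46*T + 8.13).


ET = Kc * p * (0.46*T + 8.13)
ET = 0.45 * 0.26 * (0.46*17 + 8.13)
ET = 0.45 * 0.26 * 15.9500

1.8662 mm/day


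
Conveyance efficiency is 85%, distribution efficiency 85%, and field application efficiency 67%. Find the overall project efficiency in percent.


Ec = 0.85, Eb = 0.85, Ea = 0.67
E = 0.85 * 0.85 * 0.67 * 100 = 48.4075%

48.4075 %


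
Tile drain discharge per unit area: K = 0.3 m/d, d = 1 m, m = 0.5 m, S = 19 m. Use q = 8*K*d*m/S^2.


q = 8*K*d*m/S^2
q = 8*0.3*1*0.5/19^2
q = 1.2000 / 361

0.0033 m/d


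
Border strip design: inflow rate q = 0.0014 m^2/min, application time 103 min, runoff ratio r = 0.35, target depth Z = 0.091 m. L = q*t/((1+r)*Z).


L = q*t/((1+r)*Z)
L = 0.0014*103/((1+0.35)*0.091)
L = 0.1442/0.12285

1.1738 m


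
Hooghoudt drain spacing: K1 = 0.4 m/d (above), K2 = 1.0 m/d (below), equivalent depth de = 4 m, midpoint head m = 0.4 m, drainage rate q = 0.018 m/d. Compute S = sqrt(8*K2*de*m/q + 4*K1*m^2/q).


S^2 = 8*K2*de*m/q + 4*K1*m^2/q
S^2 = 8*1.0*4*0.4/0.018 + 4*0.4*0.4^2/0.018
S = sqrt(725.3333)

26.9320 m


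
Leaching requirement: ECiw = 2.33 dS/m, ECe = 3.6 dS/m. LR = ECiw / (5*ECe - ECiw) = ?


LR = ECiw / (5*ECe - ECiw)
LR = 2.33 / (5*3.6 - 2.33)
LR = 2.33 / 15.6700

0.1487


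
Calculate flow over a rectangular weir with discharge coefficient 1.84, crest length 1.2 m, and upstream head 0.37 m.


Q = C * L * H^(3/2) = 1.84 * 1.2 * 0.37^1.5 = 1.84 * 1.2 * 0.225062

0.4969 m^3/s


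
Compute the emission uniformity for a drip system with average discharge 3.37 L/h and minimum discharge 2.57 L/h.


EU = (q_min/q_avg)*100 = (2.57/3.37)*100 = 76.2611%

76.2611 %


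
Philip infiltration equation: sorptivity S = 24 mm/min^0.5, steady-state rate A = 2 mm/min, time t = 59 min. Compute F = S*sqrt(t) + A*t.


F = S*sqrt(t) + A*t
F = 24*sqrt(59) + 2*59
F = 24*7.681146 + 118

302.3475 mm


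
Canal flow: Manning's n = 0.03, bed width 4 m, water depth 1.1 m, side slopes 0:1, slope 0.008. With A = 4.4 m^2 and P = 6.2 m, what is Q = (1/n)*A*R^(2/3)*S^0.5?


R = A/P = 4.4/6.2 = 0.709677
Q = (1/0.03) * 4.4 * 0.709677^(2/3) * 0.008^0.5

10.4372 m^3/s


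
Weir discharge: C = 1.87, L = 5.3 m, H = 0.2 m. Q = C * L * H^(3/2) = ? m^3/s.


Q = C * L * H^(3/2) = 1.87 * 5.3 * 0.2^1.5 = 1.87 * 5.3 * 0.089443

0.8865 m^3/s


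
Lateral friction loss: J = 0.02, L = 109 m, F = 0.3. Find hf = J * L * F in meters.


hf = J * L * F = 0.02 * 109 * 0.3 = 0.6540 m

0.6540 m


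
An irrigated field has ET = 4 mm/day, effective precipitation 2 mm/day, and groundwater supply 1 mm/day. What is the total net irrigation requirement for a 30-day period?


Daily deficit = ET - Pe - GW = 4 - 2 - 1 = 1 mm/day
NIR = 1 * 30 = 30 mm

30.0000 mm


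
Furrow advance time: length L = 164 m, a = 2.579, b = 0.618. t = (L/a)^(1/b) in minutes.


t = (L/a)^(1/b)
t = (164/2.579)^(1/0.618)
t = 63.590539^(1/0.618)

828.1535 min


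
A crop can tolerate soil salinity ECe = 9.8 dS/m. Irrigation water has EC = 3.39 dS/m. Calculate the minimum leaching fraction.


LR = ECiw / (5*ECe - ECiw)
LR = 3.39 / (5*9.8 - 3.39)
LR = 3.39 / 45.6100

0.0743


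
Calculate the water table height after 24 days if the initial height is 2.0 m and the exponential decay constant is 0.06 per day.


m = m0 * exp(-k*t)
m = 2.0 * exp(-0.06 * 24)
m = 2.0 * exp(-1.4400)

0.4739 m


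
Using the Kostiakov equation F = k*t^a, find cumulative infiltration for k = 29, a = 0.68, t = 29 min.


F = k * t^a = 29 * 29^0.68
F = 29 * 9.872579

286.3048 mm


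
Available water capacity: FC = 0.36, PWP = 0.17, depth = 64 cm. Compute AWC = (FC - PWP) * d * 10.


AWC = (FC - PWP) * d * 10
AWC = (0.36 - 0.17) * 64 * 10
AWC = 0.1900 * 64 * 10

121.6000 mm


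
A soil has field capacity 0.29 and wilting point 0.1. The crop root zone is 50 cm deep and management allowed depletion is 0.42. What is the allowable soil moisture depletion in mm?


SMD = (FC - PWP) * d * MAD * 10
SMD = (0.29 - 0.1) * 50 * 0.42 * 10
SMD = 0.1900 * 50 * 0.42 * 10

39.9000 mm


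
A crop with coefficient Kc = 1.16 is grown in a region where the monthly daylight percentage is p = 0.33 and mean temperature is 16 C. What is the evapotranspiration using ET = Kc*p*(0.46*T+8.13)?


ET = Kc * p * (0.46*T + 8.13)
ET = 1.16 * 0.33 * (0.46*16 + 8.13)
ET = 1.16 * 0.33 * 15.4900

5.9296 mm/day


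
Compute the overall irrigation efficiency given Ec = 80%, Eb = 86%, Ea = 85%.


Ec = 0.8, Eb = 0.86, Ea = 0.85
E = 0.8 * 0.86 * 0.85 * 100 = 58.4800%

58.4800 %


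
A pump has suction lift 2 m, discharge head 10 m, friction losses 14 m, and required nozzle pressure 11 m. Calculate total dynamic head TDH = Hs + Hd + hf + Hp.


TDH = Hs + Hd + hf + Hp = 2 + 10 + 14 + 11 = 37

37 m


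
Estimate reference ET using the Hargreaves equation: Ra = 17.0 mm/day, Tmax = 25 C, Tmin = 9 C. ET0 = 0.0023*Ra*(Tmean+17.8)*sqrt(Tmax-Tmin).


Tmean = (Tmax + Tmin)/2 = (25 + 9)/2 = 17.0
ET0 = 0.0023 * 17.0 * (17.0 + 17.8) * sqrt(25 - 9)
ET0 = 0.0023 * 17.0 * 34.8 * 4.000000

5.4427 mm/day


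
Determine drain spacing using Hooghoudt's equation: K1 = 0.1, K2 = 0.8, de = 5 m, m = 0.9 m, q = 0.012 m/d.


S^2 = 8*K2*de*m/q + 4*K1*m^2/q
S^2 = 8*0.8*5*0.9/0.012 + 4*0.1*0.9^2/0.012
S = sqrt(2427.0000)

49.2646 m


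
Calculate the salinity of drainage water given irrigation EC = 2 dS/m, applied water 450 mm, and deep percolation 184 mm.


EC_dw = EC_iw * D_iw / D_dw
EC_dw = 2 * 450 / 184
EC_dw = 900 / 184

4.8913 dS/m


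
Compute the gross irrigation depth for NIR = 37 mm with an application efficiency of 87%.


Ea = 87% = 0.87
GID = NIR / Ea = 37 / 0.87 = 42.5287 mm

42.5287 mm


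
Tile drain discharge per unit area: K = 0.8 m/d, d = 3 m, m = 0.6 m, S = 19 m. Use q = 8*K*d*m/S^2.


q = 8*K*d*m/S^2
q = 8*0.8*3*0.6/19^2
q = 11.5200 / 361

0.0319 m/d


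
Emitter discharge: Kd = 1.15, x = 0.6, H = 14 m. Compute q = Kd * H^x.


q = Kd * H^x = 1.15 * 14^0.6 = 1.15 * 4.871658

5.6024 L/h


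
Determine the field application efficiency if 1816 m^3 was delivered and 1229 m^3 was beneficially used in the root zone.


Ea = V_root / V_field * 100 = 1229 / 1816 * 100 = 67.6762%

67.6762 %


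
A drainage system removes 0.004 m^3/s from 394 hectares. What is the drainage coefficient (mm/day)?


DC = Q * 86400 / (A * 10000) * 1000
DC = 0.004 * 86400 / (394 * 10000) * 1000
DC = 345600.0000 / 3940000

0.0877 mm/day


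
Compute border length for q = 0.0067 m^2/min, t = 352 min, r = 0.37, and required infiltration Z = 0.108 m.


L = q*t/((1+r)*Z)
L = 0.0067*352/((1+0.37)*0.108)
L = 2.3584/0.14796

15.9394 m


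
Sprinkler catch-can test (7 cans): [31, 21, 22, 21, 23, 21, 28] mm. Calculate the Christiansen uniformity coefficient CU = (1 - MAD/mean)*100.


mean = 23.857143 mm
MAD = 3.224490 mm
CU = (1 - 3.224490/23.857143)*100

86.4842 %


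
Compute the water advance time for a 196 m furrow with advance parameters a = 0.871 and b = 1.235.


t = (L/a)^(1/b)
t = (196/0.871)^(1/1.235)
t = 225.028703^(1/1.235)

80.2872 min


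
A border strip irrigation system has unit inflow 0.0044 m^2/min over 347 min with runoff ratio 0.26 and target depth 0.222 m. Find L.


L = q*t/((1+r)*Z)
L = 0.0044*347/((1+0.26)*0.222)
L = 1.5268/0.27972

5.4583 m


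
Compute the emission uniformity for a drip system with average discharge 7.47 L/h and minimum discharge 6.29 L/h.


EU = (q_min/q_avg)*100 = (6.29/7.47)*100 = 84.2035%

84.2035 %


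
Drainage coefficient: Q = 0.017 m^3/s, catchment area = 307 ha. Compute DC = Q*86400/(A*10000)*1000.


DC = Q * 86400 / (A * 10000) * 1000
DC = 0.017 * 86400 / (307 * 10000) * 1000
DC = 1468800.0000 / 3070000

0.4784 mm/day


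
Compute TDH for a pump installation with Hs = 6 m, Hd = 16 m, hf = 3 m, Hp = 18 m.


TDH = Hs + Hd + hf + Hp = 6 + 16 + 3 + 18 = 43

43 m


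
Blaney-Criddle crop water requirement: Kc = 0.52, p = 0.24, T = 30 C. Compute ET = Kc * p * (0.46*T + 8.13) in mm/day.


ET = Kc * p * (0.46*T + 8.13)
ET = 0.52 * 0.24 * (0.46*30 + 8.13)
ET = 0.52 * 0.24 * 21.9300

2.7369 mm/day


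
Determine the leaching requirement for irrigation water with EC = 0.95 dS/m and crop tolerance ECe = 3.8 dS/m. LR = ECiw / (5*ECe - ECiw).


LR = ECiw / (5*ECe - ECiw)
LR = 0.95 / (5*3.8 - 0.95)
LR = 0.95 / 18.0500

0.0526


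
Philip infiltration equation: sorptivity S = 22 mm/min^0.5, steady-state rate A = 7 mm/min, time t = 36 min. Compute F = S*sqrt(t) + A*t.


F = S*sqrt(t) + A*t
F = 22*sqrt(36) + 7*36
F = 22*6.000000 + 252

384.0000 mm


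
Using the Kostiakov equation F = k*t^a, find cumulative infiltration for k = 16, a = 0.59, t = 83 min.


F = k * t^a = 16 * 83^0.59
F = 16 * 13.559887

216.9582 mm


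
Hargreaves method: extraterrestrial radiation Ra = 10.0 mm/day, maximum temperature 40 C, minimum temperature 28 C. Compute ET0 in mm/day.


Tmean = (Tmax + Tmin)/2 = (40 + 28)/2 = 34.0
ET0 = 0.0023 * 10.0 * (34.0 + 17.8) * sqrt(40 - 28)
ET0 = 0.0023 * 10.0 * 51.8 * 3.464102

4.1271 mm/day


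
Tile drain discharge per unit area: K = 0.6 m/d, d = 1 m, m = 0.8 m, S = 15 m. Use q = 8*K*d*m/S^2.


q = 8*K*d*m/S^2
q = 8*0.6*1*0.8/15^2
q = 3.8400 / 225

0.0171 m/d


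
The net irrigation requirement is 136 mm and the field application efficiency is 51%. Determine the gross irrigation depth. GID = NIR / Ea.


Ea = 51% = 0.51
GID = NIR / Ea = 136 / 0.51 = 266.6667 mm

266.6667 mm


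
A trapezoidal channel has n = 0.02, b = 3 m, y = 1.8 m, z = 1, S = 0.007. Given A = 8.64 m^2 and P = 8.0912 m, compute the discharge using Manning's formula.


R = A/P = 8.64/8.0912 = 1.067827
Q = (1/0.02) * 8.64 * 1.067827^(2/3) * 0.007^0.5

37.7601 m^3/s


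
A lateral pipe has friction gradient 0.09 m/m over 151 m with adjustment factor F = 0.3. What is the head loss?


hf = J * L * F = 0.09 * 151 * 0.3 = 4.0770 m

4.0770 m


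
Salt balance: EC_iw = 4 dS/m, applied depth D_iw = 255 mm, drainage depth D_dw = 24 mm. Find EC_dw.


EC_dw = EC_iw * D_iw / D_dw
EC_dw = 4 * 255 / 24
EC_dw = 1020 / 24

42.5000 dS/m


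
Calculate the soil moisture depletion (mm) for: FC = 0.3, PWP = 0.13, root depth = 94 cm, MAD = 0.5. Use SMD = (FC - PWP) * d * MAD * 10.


SMD = (FC - PWP) * d * MAD * 10
SMD = (0.3 - 0.13) * 94 * 0.5 * 10
SMD = 0.1700 * 94 * 0.5 * 10

79.9000 mm


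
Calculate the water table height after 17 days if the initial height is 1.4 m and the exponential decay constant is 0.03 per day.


m = m0 * exp(-k*t)
m = 1.4 * exp(-0.03 * 17)
m = 1.4 * exp(-0.5100)

0.8407 m


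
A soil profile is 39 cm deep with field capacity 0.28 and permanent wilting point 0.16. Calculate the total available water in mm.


AWC = (FC - PWP) * d * 10
AWC = (0.28 - 0.16) * 39 * 10
AWC = 0.1200 * 39 * 10

46.8000 mm


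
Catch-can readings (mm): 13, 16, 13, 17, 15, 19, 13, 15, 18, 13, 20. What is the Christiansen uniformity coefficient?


mean = 15.636364 mm
MAD = 2.148760 mm
CU = (1 - 2.148760/15.636364)*100

86.2579 %


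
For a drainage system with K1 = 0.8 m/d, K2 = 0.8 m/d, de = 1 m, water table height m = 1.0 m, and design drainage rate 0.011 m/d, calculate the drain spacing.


S^2 = 8*K2*de*m/q + 4*K1*m^2/q
S^2 = 8*0.8*1*1.0/0.011 + 4*0.8*1.0^2/0.011
S = sqrt(872.7273)

29.5420 m


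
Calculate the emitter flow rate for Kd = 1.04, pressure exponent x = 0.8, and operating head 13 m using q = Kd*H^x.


q = Kd * H^x = 1.04 * 13^0.8 = 1.04 * 7.783137

8.0945 L/h


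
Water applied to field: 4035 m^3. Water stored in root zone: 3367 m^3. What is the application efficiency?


Ea = V_root / V_field * 100 = 3367 / 4035 * 100 = 83.4449%

83.4449 %


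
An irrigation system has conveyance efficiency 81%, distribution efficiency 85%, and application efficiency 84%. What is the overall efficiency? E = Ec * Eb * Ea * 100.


Ec = 0.81, Eb = 0.85, Ea = 0.84
E = 0.81 * 0.85 * 0.84 * 100 = 57.8340%

57.8340 %


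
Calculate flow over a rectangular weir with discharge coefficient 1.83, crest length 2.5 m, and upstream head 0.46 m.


Q = C * L * H^(3/2) = 1.83 * 2.5 * 0.46^1.5 = 1.83 * 2.5 * 0.311987

1.4273 m^3/s


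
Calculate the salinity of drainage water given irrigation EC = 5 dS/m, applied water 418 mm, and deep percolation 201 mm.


EC_dw = EC_iw * D_iw / D_dw
EC_dw = 5 * 418 / 201
EC_dw = 2090 / 201

10.3980 dS/m


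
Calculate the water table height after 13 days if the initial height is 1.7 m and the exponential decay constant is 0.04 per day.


m = m0 * exp(-k*t)
m = 1.7 * exp(-0.04 * 13)
m = 1.7 * exp(-0.5200)

1.0107 m


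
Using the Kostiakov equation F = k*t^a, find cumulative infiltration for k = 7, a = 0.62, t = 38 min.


F = k * t^a = 7 * 38^0.62
F = 7 * 9.538187

66.7673 mm


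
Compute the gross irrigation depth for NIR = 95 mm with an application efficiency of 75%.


Ea = 75% = 0.75
GID = NIR / Ea = 95 / 0.75 = 126.6667 mm

126.6667 mm


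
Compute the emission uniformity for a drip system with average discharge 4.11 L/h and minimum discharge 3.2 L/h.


EU = (q_min/q_avg)*100 = (3.2/4.11)*100 = 77.8589%

77.8589 %


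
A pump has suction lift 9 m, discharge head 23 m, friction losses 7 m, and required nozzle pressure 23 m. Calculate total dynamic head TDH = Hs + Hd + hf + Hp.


TDH = Hs + Hd + hf + Hp = 9 + 23 + 7 + 23 = 62

62 m


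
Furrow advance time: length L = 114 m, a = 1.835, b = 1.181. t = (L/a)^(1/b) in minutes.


t = (L/a)^(1/b)
t = (114/1.835)^(1/1.181)
t = 62.125341^(1/1.181)

32.9938 min


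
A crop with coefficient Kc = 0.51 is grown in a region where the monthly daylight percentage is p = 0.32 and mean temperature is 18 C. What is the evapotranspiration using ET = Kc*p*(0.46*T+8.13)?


ET = Kc * p * (0.46*T + 8.13)
ET = 0.51 * 0.32 * (0.46*18 + 8.13)
ET = 0.51 * 0.32 * 16.4100

2.6781 mm/day


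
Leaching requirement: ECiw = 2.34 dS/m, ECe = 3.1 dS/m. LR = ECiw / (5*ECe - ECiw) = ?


LR = ECiw / (5*ECe - ECiw)
LR = 2.34 / (5*3.1 - 2.34)
LR = 2.34 / 13.1600

0.1778


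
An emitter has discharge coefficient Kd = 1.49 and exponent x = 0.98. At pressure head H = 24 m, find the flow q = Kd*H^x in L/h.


q = Kd * H^x = 1.49 * 24^0.98 = 1.49 * 22.522003

33.5578 L/h


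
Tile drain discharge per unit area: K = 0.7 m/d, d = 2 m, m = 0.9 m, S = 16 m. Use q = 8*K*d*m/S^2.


q = 8*K*d*m/S^2
q = 8*0.7*2*0.9/16^2
q = 10.0800 / 256

0.0394 m/d


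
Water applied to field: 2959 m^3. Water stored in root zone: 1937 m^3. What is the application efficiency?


Ea = V_root / V_field * 100 = 1937 / 2959 * 100 = 65.4613%

65.4613 %


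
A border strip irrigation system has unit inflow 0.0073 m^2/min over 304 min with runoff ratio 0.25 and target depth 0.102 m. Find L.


L = q*t/((1+r)*Z)
L = 0.0073*304/((1+0.25)*0.102)
L = 2.2192/0.1275

17.4055 m


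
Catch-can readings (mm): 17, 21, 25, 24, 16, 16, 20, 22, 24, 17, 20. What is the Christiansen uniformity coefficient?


mean = 20.181818 mm
MAD = 2.743802 mm
CU = (1 - 2.743802/20.181818)*100

86.4046 %


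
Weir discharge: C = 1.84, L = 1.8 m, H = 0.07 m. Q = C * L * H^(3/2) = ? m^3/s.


Q = C * L * H^(3/2) = 1.84 * 1.8 * 0.07^1.5 = 1.84 * 1.8 * 0.018520

0.0613 m^3/s


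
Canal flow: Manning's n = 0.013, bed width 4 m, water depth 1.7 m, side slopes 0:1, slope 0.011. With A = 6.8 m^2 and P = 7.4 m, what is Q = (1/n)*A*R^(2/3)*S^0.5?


R = A/P = 6.8/7.4 = 0.918919
Q = (1/0.013) * 6.8 * 0.918919^(2/3) * 0.011^0.5

51.8537 m^3/s


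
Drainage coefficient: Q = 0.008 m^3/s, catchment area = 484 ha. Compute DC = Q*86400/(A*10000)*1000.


DC = Q * 86400 / (A * 10000) * 1000
DC = 0.008 * 86400 / (484 * 10000) * 1000
DC = 691200.0000 / 4840000

0.1428 mm/day


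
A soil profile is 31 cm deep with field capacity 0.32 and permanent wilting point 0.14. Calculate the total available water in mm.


AWC = (FC - PWP) * d * 10
AWC = (0.32 - 0.14) * 31 * 10
AWC = 0.1800 * 31 * 10

55.8000 mm


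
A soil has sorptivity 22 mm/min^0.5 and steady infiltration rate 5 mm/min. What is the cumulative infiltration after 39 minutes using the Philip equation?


F = S*sqrt(t) + A*t
F = 22*sqrt(39) + 5*39
F = 22*6.244998 + 195

332.3900 mm


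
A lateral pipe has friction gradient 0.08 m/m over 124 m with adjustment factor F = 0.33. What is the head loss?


hf = J * L * F = 0.08 * 124 * 0.33 = 3.2736 m

3.2736 m


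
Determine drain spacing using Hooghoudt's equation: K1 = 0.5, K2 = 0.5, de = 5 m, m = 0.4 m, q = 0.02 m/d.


S^2 = 8*K2*de*m/q + 4*K1*m^2/q
S^2 = 8*0.5*5*0.4/0.02 + 4*0.5*0.4^2/0.02
S = sqrt(416.0000)

20.3961 m


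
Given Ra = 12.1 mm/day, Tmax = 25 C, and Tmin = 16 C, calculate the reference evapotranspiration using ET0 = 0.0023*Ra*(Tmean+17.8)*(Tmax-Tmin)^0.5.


Tmean = (Tmax + Tmin)/2 = (25 + 16)/2 = 20.5
ET0 = 0.0023 * 12.1 * (20.5 + 17.8) * sqrt(25 - 16)
ET0 = 0.0023 * 12.1 * 38.3 * 3.000000

3.1977 mm/day


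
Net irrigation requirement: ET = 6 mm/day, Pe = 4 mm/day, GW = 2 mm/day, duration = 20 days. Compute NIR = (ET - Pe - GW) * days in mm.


Daily deficit = ET - Pe - GW = 6 - 4 - 2 = 0 mm/day
NIR = 0 * 20 = 0 mm

0 mm


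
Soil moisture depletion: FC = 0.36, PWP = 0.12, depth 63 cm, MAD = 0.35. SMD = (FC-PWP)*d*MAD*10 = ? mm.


SMD = (FC - PWP) * d * MAD * 10
SMD = (0.36 - 0.12) * 63 * 0.35 * 10
SMD = 0.2400 * 63 * 0.35 * 10

52.9200 mm


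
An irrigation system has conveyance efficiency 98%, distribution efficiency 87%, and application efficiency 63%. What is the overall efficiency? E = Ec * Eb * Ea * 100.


Ec = 0.98, Eb = 0.87, Ea = 0.63
E = 0.98 * 0.87 * 0.63 * 100 = 53.7138%

53.7138 %


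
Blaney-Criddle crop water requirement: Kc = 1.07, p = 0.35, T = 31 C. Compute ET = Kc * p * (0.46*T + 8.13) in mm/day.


ET = Kc * p * (0.46*T + 8.13)
ET = 1.07 * 0.35 * (0.46*31 + 8.13)
ET = 1.07 * 0.35 * 22.3900

8.3851 mm/day


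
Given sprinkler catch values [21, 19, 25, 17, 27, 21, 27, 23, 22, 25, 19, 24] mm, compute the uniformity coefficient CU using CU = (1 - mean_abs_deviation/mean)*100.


mean = 22.500000 mm
MAD = 2.666667 mm
CU = (1 - 2.666667/22.500000)*100

88.1481 %


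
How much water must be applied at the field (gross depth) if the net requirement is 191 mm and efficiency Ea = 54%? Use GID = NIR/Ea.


Ea = 54% = 0.54
GID = NIR / Ea = 191 / 0.54 = 353.7037 mm

353.7037 mm


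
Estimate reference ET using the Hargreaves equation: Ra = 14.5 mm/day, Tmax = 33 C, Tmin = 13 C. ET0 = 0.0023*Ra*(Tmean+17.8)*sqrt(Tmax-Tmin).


Tmean = (Tmax + Tmin)/2 = (33 + 13)/2 = 23.0
ET0 = 0.0023 * 14.5 * (23.0 + 17.8) * sqrt(33 - 13)
ET0 = 0.0023 * 14.5 * 40.8 * 4.472136

6.0851 mm/day


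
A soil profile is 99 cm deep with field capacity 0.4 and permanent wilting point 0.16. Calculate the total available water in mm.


AWC = (FC - PWP) * d * 10
AWC = (0.4 - 0.16) * 99 * 10
AWC = 0.2400 * 99 * 10

237.6000 mm


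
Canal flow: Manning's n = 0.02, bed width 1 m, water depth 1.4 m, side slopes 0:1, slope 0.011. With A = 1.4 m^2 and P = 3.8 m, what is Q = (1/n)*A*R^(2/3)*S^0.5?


R = A/P = 1.4/3.8 = 0.368421
Q = (1/0.02) * 1.4 * 0.368421^(2/3) * 0.011^0.5

3.7730 m^3/s


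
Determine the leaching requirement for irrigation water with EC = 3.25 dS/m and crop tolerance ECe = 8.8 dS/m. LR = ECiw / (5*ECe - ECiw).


LR = ECiw / (5*ECe - ECiw)
LR = 3.25 / (5*8.8 - 3.25)
LR = 3.25 / 40.7500

0.0798


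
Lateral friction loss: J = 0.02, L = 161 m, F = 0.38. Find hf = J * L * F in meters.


hf = J * L * F = 0.02 * 161 * 0.38 = 1.2236 m

1.2236 m


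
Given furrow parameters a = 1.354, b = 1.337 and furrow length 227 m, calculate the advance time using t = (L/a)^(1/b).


t = (L/a)^(1/b)
t = (227/1.354)^(1/1.337)
t = 167.651403^(1/1.337)

46.1031 min


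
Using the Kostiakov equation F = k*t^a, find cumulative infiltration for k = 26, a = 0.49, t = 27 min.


F = k * t^a = 26 * 27^0.49
F = 26 * 5.027687

130.7199 mm


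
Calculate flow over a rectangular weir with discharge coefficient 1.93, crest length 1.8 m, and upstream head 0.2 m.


Q = C * L * H^(3/2) = 1.93 * 1.8 * 0.2^1.5 = 1.93 * 1.8 * 0.089443

0.3107 m^3/s


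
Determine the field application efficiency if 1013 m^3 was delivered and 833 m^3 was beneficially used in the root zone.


Ea = V_root / V_field * 100 = 833 / 1013 * 100 = 82.2310%

82.2310 %


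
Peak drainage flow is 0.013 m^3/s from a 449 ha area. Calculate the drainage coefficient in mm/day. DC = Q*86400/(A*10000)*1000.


DC = Q * 86400 / (A * 10000) * 1000
DC = 0.013 * 86400 / (449 * 10000) * 1000
DC = 1123200.0000 / 4490000

0.2502 mm/day


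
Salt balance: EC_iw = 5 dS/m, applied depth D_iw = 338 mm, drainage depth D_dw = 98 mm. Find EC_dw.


EC_dw = EC_iw * D_iw / D_dw
EC_dw = 5 * 338 / 98
EC_dw = 1690 / 98

17.2449 dS/m


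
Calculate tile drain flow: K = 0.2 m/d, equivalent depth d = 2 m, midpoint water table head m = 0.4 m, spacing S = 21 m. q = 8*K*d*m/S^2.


q = 8*K*d*m/S^2
q = 8*0.2*2*0.4/21^2
q = 1.2800 / 441

0.0029 m/d


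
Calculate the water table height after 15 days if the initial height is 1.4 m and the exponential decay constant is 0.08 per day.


m = m0 * exp(-k*t)
m = 1.4 * exp(-0.08 * 15)
m = 1.4 * exp(-1.2000)

0.4217 m


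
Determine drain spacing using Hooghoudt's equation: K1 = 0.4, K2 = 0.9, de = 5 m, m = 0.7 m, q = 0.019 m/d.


S^2 = 8*K2*de*m/q + 4*K1*m^2/q
S^2 = 8*0.9*5*0.7/0.019 + 4*0.4*0.7^2/0.019
S = sqrt(1367.5789)

36.9808 m


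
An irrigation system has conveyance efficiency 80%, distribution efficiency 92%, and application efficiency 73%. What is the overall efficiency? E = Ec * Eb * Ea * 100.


Ec = 0.8, Eb = 0.92, Ea = 0.73
E = 0.8 * 0.92 * 0.73 * 100 = 53.7280%

53.7280 %
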